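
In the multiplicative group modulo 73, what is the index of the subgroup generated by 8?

24

By Lagrange's theorem, ord_73(8) divides φ(73) = 73 − 1 = 72 = 2^3 · 3^2.
Divisors of 72: 1, 2, 3, 4, 6, 8, 9, 12, 18, 24, 36, 72.
Compute 8^d (mod 73) for the divisors d until we hit 1:
8^1 ≡ 8
8^2 ≡ 64
8^3 ≡ 1
The order of 8 is 3, so the subgroup it generates has 3 elements.
Index = |(Z/73Z)^×| / |⟨8⟩| = 72 / 3 = 24.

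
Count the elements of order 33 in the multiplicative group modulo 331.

20

φ(331) = 331 − 1 = 330 = 2 · 3 · 5 · 11.
In a cyclic group of order 330, there are φ(d) elements of order d for each divisor d of 330, and zero for non-divisors.
33 = 3 · 11 divides 330, and φ(33) = 20.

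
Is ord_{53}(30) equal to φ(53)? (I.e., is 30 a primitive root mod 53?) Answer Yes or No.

φ(53) = 53 − 1 = 52 = 2^2 · 13.
It suffices to check that the order of 30 is not a proper divisor of 52: compute 30^(52/q) for q ∈ {2, 13}.
30^26 ≡ 52 (mod 53)  [q = 2: ≢ 1 ✓]
30^4 ≡ 1 (mod 53)  [q = 13: ≡ 1 ✗]
30^4 ≡ 1 shows ord(30) | 4, strictly less than φ(53); not a primitive root.

No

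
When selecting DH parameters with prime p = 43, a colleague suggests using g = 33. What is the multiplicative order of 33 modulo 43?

The order of 33 must divide φ(43) = 43 − 1 = 42 = 2 · 3 · 7.
Divisors of 42: 1, 2, 3, 6, 7, 14, 21, 42.
Evaluate successive powers at the divisors of 42:
33^1 ≡ 33 (mod 43)
33^2 ≡ 14 (mod 43)
33^3 ≡ 32 (mod 43)
33^6 ≡ 35 (mod 43)
33^7 ≡ 37 (mod 43)
33^14 ≡ 36 (mod 43)
33^21 ≡ 42 (mod 43)
33^42 ≡ 1 (mod 43) ✓
The smallest such exponent is 42, so the order of 33 is 42.

42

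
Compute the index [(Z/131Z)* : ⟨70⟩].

13

By Lagrange's theorem, ord_131(70) divides φ(131) = 131 − 1 = 130 = 2 · 5 · 13.
Divisors of 130: 1, 2, 5, 10, 13, 26, 65, 130.
Test each divisor d:
70^1 ≡ 70
70^2 ≡ 53
70^5 ≡ 130
70^10 ≡ 1
Thus |⟨70⟩| = ord(70) = 10.
The index is φ(131) / ord(70) = 130 / 10 = 13.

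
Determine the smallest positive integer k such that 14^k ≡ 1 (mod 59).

58

Since 14 ∈ (Z/59Z)^×, its order divides φ(59) = 59 − 1 = 58 = 2 · 29.
Divisors of 58: 1, 2, 29, 58.
Evaluate successive powers at the divisors of 58:
14^1 ≡ 14
14^2 ≡ 19
14^29 ≡ 58
14^58 ≡ 1
Therefore the multiplicative order of 14 modulo 59 is 58.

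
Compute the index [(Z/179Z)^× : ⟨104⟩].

1

By Lagrange's theorem, ord_179(104) divides φ(179) = 179 − 1 = 178 = 2 · 89.
Divisors of 178: 1, 2, 89, 178.
Test each divisor d:
104^1 ≡ 104 (mod 179)
104^2 ≡ 76 (mod 179)
104^89 ≡ 178 (mod 179)
104^178 ≡ 1 (mod 179) ✓
The order of 104 is 178, so the subgroup it generates has 178 elements.
The index is φ(179) / ord(104) = 178 / 178 = 1.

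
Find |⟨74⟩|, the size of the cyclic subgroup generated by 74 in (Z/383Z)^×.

The order of 74 must divide φ(383) = 383 − 1 = 382 = 2 · 191.
Divisors of 382: 1, 2, 191, 382.
Evaluate successive powers at the divisors of 382:
74^1 ≡ 74 (mod 383)
74^2 ≡ 114 (mod 383)
74^191 ≡ 382 (mod 383)
74^382 ≡ 1 (mod 383) ✓
The smallest such exponent is 382, so the order of 74 is 382.

382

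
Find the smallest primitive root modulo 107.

φ(107) = 107 − 1 = 106 = 2 · 53.
Test candidates g = 2, 3, … against the prime factors q ∈ {2, 53} of φ(107): g is a generator iff g^(106/q) ≢ 1 for every such q.
g = 2: 2^53 ≡ 106; 2^2 ≡ 4 — none is 1, so 2 is a primitive root.
So 2 is the smallest generator of (Z/107Z)^×.

2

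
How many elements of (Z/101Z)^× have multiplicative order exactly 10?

4

φ(101) = 101 − 1 = 100 = 2^2 · 5^2.
In a cyclic group of order 100, there are φ(d) elements of order d for each divisor d of 100, and zero for non-divisors.
10 = 2 · 5 divides 100, and φ(10) = 4.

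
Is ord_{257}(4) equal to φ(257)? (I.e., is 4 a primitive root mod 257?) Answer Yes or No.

No

φ(257) = 257 − 1 = 256 = 2^8.
4 is a primitive root mod 257 iff 4^(φ(257)/q) ≢ 1 for every prime q | φ(257), i.e. q ∈ {2}.
4^128 ≡ 1 (mod 257)  [q = 2: ≡ 1 ✗]
4^128 ≡ 1 shows ord(4) | 128, strictly less than φ(257); not a primitive root.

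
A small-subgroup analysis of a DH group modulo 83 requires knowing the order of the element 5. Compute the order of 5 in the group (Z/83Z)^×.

82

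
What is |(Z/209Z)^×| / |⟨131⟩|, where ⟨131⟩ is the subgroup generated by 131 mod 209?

10

ord(131) | φ(209) = φ(11·19) = (11−1)·(19−1) = 10·18 = 180 = 2^2 · 3^2 · 5.
Divisors of 180: 1, 2, 3, 4, 5, 6, 9, 10, 12, 15, 18, 20, 30, 36, 45, 60, 90, 180.
Evaluate successive powers at the divisors of 180:
131^1 ≡ 131 (mod 209)
131^2 ≡ 23 (mod 209)
131^3 ≡ 87 (mod 209)
131^4 ≡ 111 (mod 209)
131^5 ≡ 120 (mod 209)
131^6 ≡ 45 (mod 209)
131^9 ≡ 153 (mod 209)
131^10 ≡ 188 (mod 209)
131^12 ≡ 144 (mod 209)
131^15 ≡ 197 (mod 209)
131^18 ≡ 1 (mod 209) ✓
So ord_209(131) = 18, hence |⟨131⟩| = 18.
Index = |(Z/209Z)^×| / |⟨131⟩| = 180 / 18 = 10.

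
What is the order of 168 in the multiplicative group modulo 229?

Since 168 ∈ (Z/229Z)^×, its order divides φ(229) = 229 − 1 = 228 = 2^2 · 3 · 19.
Divisors of 228: 1, 2, 3, 4, 6, 12, 19, 38, 57, 76, 114, 228.
Evaluate successive powers at the divisors of 228:
168^1 ≡ 168
168^2 ≡ 57
168^3 ≡ 187
168^4 ≡ 43
168^6 ≡ 161
168^12 ≡ 44
168^19 ≡ 228
168^38 ≡ 1
Hence ord(168) = 38.

38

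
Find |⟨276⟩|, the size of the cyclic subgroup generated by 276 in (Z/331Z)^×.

By Lagrange's theorem, ord_331(276) divides φ(331) = 331 − 1 = 330 = 2 · 3 · 5 · 11.
Divisors of 330: 1, 2, 3, 5, 6, 10, 11, 15, 22, 30, 33, 55, 66, 110, 165, 330.
Check 276^d mod 331 for each divisor in increasing order:
276^1 ≡ 276 (mod 331)
276^2 ≡ 46 (mod 331)
276^3 ≡ 118 (mod 331)
276^5 ≡ 132 (mod 331)
276^6 ≡ 22 (mod 331)
276^10 ≡ 212 (mod 331)
276^11 ≡ 256 (mod 331)
276^15 ≡ 180 (mod 331)
276^22 ≡ 329 (mod 331)
276^30 ≡ 293 (mod 331)
276^33 ≡ 150 (mod 331)
276^55 ≡ 31 (mod 331)
276^66 ≡ 323 (mod 331)
276^110 ≡ 299 (mod 331)
276^165 ≡ 1 (mod 331) ✓
The smallest such exponent is 165, so the order of 276 is 165.

165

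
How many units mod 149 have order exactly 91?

0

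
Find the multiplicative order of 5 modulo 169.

52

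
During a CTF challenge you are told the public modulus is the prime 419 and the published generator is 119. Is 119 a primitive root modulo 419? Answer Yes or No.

No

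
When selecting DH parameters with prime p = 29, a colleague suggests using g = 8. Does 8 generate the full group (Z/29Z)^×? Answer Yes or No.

φ(29) = 29 − 1 = 28 = 2^2 · 7.
Test 8^(28/q) mod 29 for each prime factor q of 28:
8^14 ≡ 28 (mod 29)  [q = 2: ≢ 1 ✓]
8^4 ≡ 7 (mod 29)  [q = 7: ≢ 1 ✓]
None equal 1, so ord_29(8) = 28: 8 is a primitive root.

Yes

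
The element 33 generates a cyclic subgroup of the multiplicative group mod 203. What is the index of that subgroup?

Since 33 ∈ (Z/203Z)^×, its order divides φ(203) = φ(7·29) = (7−1)·(29−1) = 6·28 = 168 = 2^3 · 3 · 7.
Divisors of 168: 1, 2, 3, 4, 6, 7, 8, 12, 14, 21, 24, 28, 42, 56, 84, 168.
Check 33^d mod 203 for each divisor in increasing order:
33^1 ≡ 33 (mod 203)
33^2 ≡ 74 (mod 203)
33^3 ≡ 6 (mod 203)
33^4 ≡ 198 (mod 203)
33^6 ≡ 36 (mod 203)
33^7 ≡ 173 (mod 203)
33^8 ≡ 25 (mod 203)
33^12 ≡ 78 (mod 203)
33^14 ≡ 88 (mod 203)
33^21 ≡ 202 (mod 203)
33^24 ≡ 197 (mod 203)
33^28 ≡ 30 (mod 203)
33^42 ≡ 1 (mod 203) ✓
The order of 33 is 42, so the subgroup it generates has 42 elements.
[(Z/203Z)^× : ⟨33⟩] = 168/42 = 4.

4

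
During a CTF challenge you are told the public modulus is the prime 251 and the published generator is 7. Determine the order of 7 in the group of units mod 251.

ord(7) | φ(251) = 251 − 1 = 250 = 2 · 5^3.
Divisors of 250: 1, 2, 5, 10, 25, 50, 125, 250.
Evaluate successive powers at the divisors of 250:
7^1 ≡ 7 (mod 251)
7^2 ≡ 49 (mod 251)
7^5 ≡ 241 (mod 251)
7^10 ≡ 100 (mod 251)
7^25 ≡ 149 (mod 251)
7^50 ≡ 113 (mod 251)
7^125 ≡ 1 (mod 251) ✓
Hence ord(7) = 125.

125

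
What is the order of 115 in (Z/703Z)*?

18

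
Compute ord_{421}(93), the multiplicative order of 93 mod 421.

21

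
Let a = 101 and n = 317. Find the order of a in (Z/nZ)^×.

79

The order of 101 must divide φ(317) = 317 − 1 = 316 = 2^2 · 79.
Divisors of 316: 1, 2, 4, 79, 158, 316.
Check 101^d mod 317 for each divisor in increasing order:
101^1 ≡ 101 (mod 317)
101^2 ≡ 57 (mod 317)
101^4 ≡ 79 (mod 317)
101^79 ≡ 1 (mod 317) ✓
So ord_317(101) = 79.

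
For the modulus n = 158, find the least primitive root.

3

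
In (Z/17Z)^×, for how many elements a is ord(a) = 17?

φ(17) = 17 − 1 = 16 = 2^4.
In a cyclic group of order 16, there are φ(d) elements of order d for each divisor d of 16, and zero for non-divisors.
17 does not divide 16, so no element of (Z/17Z)^× has order 17.

0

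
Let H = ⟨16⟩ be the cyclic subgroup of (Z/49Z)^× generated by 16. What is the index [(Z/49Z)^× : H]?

2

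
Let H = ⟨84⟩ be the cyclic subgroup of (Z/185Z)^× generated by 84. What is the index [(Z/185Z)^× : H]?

ord(84) | φ(185) = φ(5·37) = (5−1)·(37−1) = 4·36 = 144 = 2^4 · 3^2.
Divisors of 144: 1, 2, 3, 4, 6, 8, 9, 12, 16, 18, 24, 36, 48, 72, 144.
Evaluate successive powers at the divisors of 144:
84^1 ≡ 84 (mod 185)
84^2 ≡ 26 (mod 185)
84^3 ≡ 149 (mod 185)
84^4 ≡ 121 (mod 185)
84^6 ≡ 1 (mod 185) ✓
The order of 84 is 6, so the subgroup it generates has 6 elements.
The index is φ(185) / ord(84) = 144 / 6 = 24.

24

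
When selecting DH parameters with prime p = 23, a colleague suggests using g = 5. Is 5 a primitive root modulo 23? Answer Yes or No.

φ(23) = 23 − 1 = 22 = 2 · 11.
5 is a primitive root mod 23 iff 5^(φ(23)/q) ≢ 1 for every prime q | φ(23), i.e. q ∈ {2, 11}.
5^11 ≡ 22 (mod 23)  [q = 2: ≢ 1 ✓]
5^2 ≡ 2 (mod 23)  [q = 11: ≢ 1 ✓]
All checks pass, so 5 has order 22 and is a primitive root modulo 23.

Yes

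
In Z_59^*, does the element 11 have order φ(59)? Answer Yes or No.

Yes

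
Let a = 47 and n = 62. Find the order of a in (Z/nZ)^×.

The order of 47 must divide φ(62) = φ(2)·φ(31) = 1·30 = 30 = 2 · 3 · 5.
Divisors of 30: 1, 2, 3, 5, 6, 10, 15, 30.
Compute 47^d (mod 62) for the divisors d until we hit 1:
47^1 ≡ 47
47^2 ≡ 39
47^3 ≡ 35
47^5 ≡ 1
Hence ord(47) = 5.

5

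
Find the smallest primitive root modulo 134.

7

φ(134) = φ(2)·φ(67) = 1·66 = 66 = 2 · 3 · 11.
Test candidates g = 2, 3, … against the prime factors q ∈ {2, 3, 11} of φ(134): g is a generator iff g^(66/q) ≢ 1 for every such q.
g = 2: gcd(2, 134) = 2 > 1, not a unit — skip.
g = 3: 3^33 ≡ 133; 3^22 ≡ 1 — hits 1, so not a primitive root.
g = 4: gcd(4, 134) = 2 > 1, not a unit — skip.
g = 5: 5^33 ≡ 133; 5^22 ≡ 1 — hits 1, so not a primitive root.
g = 6: gcd(6, 134) = 2 > 1, not a unit — skip.
g = 7: 7^33 ≡ 133; 7^22 ≡ 29; 7^6 ≡ 131 — none is 1, so 7 is a primitive root.
Hence the least primitive root of 134 is 7.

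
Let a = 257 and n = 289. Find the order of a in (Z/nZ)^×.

136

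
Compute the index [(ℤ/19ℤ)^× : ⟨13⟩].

1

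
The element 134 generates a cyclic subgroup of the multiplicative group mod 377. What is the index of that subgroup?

4

By Lagrange's theorem, ord_377(134) divides φ(377) = φ(13·29) = (13−1)·(29−1) = 12·28 = 336 = 2^4 · 3 · 7.
Divisors of 336: 1, 2, 3, 4, 6, 7, 8, 12, 14, 16, 21, 24, 28, 42, 48, 56, 84, 112, 168, 336.
Compute 134^d (mod 377) for the divisors d until we hit 1:
134^1 ≡ 134 (mod 377)
134^2 ≡ 237 (mod 377)
134^3 ≡ 90 (mod 377)
134^4 ≡ 373 (mod 377)
134^6 ≡ 183 (mod 377)
134^7 ≡ 17 (mod 377)
134^8 ≡ 16 (mod 377)
134^12 ≡ 313 (mod 377)
134^14 ≡ 289 (mod 377)
134^16 ≡ 256 (mod 377)
134^21 ≡ 12 (mod 377)
134^24 ≡ 326 (mod 377)
134^28 ≡ 204 (mod 377)
134^42 ≡ 144 (mod 377)
134^48 ≡ 339 (mod 377)
134^56 ≡ 146 (mod 377)
134^84 ≡ 1 (mod 377) ✓
Thus |⟨134⟩| = ord(134) = 84.
The index is φ(377) / ord(134) = 336 / 84 = 4.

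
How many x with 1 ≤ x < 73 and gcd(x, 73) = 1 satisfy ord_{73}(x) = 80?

0

φ(73) = 73 − 1 = 72 = 2^3 · 3^2.
(Z/73Z)^× is cyclic (|G| = 72); a cyclic group of order m has exactly φ(d) elements of each order d | m, and none otherwise.
Here 72 is not a multiple of 80, so there are no elements of order 80.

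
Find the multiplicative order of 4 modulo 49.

The order of 4 must divide φ(49) = φ(7^2) = 7·(7−1) = 42 = 2 · 3 · 7.
Divisors of 42: 1, 2, 3, 6, 7, 14, 21, 42.
Check 4^d mod 49 for each divisor in increasing order:
4^1 ≡ 4 (mod 49)
4^2 ≡ 16 (mod 49)
4^3 ≡ 15 (mod 49)
4^6 ≡ 29 (mod 49)
4^7 ≡ 18 (mod 49)
4^14 ≡ 30 (mod 49)
4^21 ≡ 1 (mod 49) ✓
Hence ord(4) = 21.

21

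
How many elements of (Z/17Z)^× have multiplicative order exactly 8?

4

φ(17) = 17 − 1 = 16 = 2^4.
Since (Z/17Z)^× is cyclic of order 16, the number of elements of order d is φ(d) when d | 16 and 0 otherwise.
8 = 2^3 divides 16, and φ(8) = 4.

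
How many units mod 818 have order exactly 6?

φ(818) = φ(2)·φ(409) = 1·408 = 408 = 2^3 · 3 · 17.
(Z/818Z)^× is cyclic (|G| = 408); a cyclic group of order m has exactly φ(d) elements of each order d | m, and none otherwise.
6 = 2 · 3 divides 408, and φ(6) = 2.

2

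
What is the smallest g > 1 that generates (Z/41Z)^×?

6

φ(41) = 41 − 1 = 40 = 2^3 · 5.
g is a primitive root iff g^(40/q) ≢ 1 (mod 41) for each prime q ∈ {2, 5}.
g = 2: 2^20 ≡ 1 — hits 1, so not a primitive root.
g = 3: 3^20 ≡ 40; 3^8 ≡ 1 — hits 1, so not a primitive root.
g = 4: 4^20 ≡ 1 — hits 1, so not a primitive root.
g = 5: 5^20 ≡ 1 — hits 1, so not a primitive root.
g = 6: 6^20 ≡ 40; 6^8 ≡ 10 — none is 1, so 6 is a primitive root.
Hence the least primitive root of 41 is 6.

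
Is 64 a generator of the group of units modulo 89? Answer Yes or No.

φ(89) = 89 − 1 = 88 = 2^3 · 11.
It suffices to check that the order of 64 is not a proper divisor of 88: compute 64^(88/q) for q ∈ {2, 11}.
64^44 ≡ 1 (mod 89)  [q = 2: ≡ 1 ✗]
64^8 ≡ 16 (mod 89)  [q = 11: ≢ 1 ✓]
Since 64^44 ≡ 1, the order of 64 divides 44 < 88, so 64 is not a primitive root.

No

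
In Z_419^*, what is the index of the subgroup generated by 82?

1

By Lagrange's theorem, ord_419(82) divides φ(419) = 419 − 1 = 418 = 2 · 11 · 19.
Divisors of 418: 1, 2, 11, 19, 22, 38, 209, 418.
Check 82^d mod 419 for each divisor in increasing order:
82^1 ≡ 82 (mod 419)
82^2 ≡ 20 (mod 419)
82^11 ≡ 412 (mod 419)
82^19 ≡ 406 (mod 419)
82^22 ≡ 49 (mod 419)
82^38 ≡ 169 (mod 419)
82^209 ≡ 418 (mod 419)
82^418 ≡ 1 (mod 419) ✓
Thus |⟨82⟩| = ord(82) = 418.
Index = |(Z/419Z)^×| / |⟨82⟩| = 418 / 418 = 1.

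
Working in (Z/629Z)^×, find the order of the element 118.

18

ord(118) | φ(629) = φ(17·37) = (17−1)·(37−1) = 16·36 = 576 = 2^6 · 3^2.
Divisors of 576: 1, 2, 3, 4, 6, 8, 9, 12, 16, 18, 24, 32, 36, 48, 64, 72, 96, 144, 192, 288, 576.
Check 118^d mod 629 for each divisor in increasing order:
118^1 ≡ 118
118^2 ≡ 86
118^3 ≡ 84
118^4 ≡ 477
118^6 ≡ 137
118^8 ≡ 460
118^9 ≡ 186
118^12 ≡ 528
118^16 ≡ 256
118^18 ≡ 1
The smallest such exponent is 18, so the order of 118 is 18.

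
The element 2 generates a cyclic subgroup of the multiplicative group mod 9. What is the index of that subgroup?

The order of 2 must divide φ(9) = φ(3^2) = 3·(3−1) = 6 = 2 · 3.
Divisors of 6: 1, 2, 3, 6.
Evaluate successive powers at the divisors of 6:
2^1 ≡ 2
2^2 ≡ 4
2^3 ≡ 8
2^6 ≡ 1
The order of 2 is 6, so the subgroup it generates has 6 elements.
The index is φ(9) / ord(2) = 6 / 6 = 1.

1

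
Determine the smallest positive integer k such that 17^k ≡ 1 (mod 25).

The order of 17 must divide φ(25) = φ(5^2) = 5·(5−1) = 20 = 2^2 · 5.
Divisors of 20: 1, 2, 4, 5, 10, 20.
Test each divisor d:
17^1 ≡ 17
17^2 ≡ 14
17^4 ≡ 21
17^5 ≡ 7
17^10 ≡ 24
17^20 ≡ 1
The smallest such exponent is 20, so the order of 17 is 20.

20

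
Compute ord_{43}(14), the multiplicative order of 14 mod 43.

21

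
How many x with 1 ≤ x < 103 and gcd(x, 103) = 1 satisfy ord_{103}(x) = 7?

0

φ(103) = 103 − 1 = 102 = 2 · 3 · 17.
(Z/103Z)^× is cyclic (|G| = 102); a cyclic group of order m has exactly φ(d) elements of each order d | m, and none otherwise.
Here 102 is not a multiple of 7, so there are no elements of order 7.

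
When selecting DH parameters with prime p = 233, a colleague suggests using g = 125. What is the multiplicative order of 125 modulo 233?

232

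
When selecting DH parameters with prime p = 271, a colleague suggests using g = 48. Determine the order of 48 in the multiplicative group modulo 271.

270

ord(48) | φ(271) = 271 − 1 = 270 = 2 · 3^3 · 5.
Divisors of 270: 1, 2, 3, 5, 6, 9, 10, 15, 18, 27, 30, 45, 54, 90, 135, 270.
Compute 48^d (mod 271) for the divisors d until we hit 1:
48^1 ≡ 48
48^2 ≡ 136
48^3 ≡ 24
48^5 ≡ 12
48^6 ≡ 34
48^9 ≡ 3
48^10 ≡ 144
48^15 ≡ 102
48^18 ≡ 9
48^27 ≡ 27
48^30 ≡ 106
48^45 ≡ 243
48^54 ≡ 187
48^90 ≡ 242
48^135 ≡ 270
48^270 ≡ 1
Hence ord(48) = 270.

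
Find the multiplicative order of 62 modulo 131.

Since 62 ∈ (Z/131Z)^×, its order divides φ(131) = 131 − 1 = 130 = 2 · 5 · 13.
Divisors of 130: 1, 2, 5, 10, 13, 26, 65, 130.
Compute 62^d (mod 131) for the divisors d until we hit 1:
62^1 ≡ 62 (mod 131)
62^2 ≡ 45 (mod 131)
62^5 ≡ 52 (mod 131)
62^10 ≡ 84 (mod 131)
62^13 ≡ 1 (mod 131) ✓
Hence ord(62) = 13.

13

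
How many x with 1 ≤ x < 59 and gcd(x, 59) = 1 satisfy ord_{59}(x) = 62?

φ(59) = 59 − 1 = 58 = 2 · 29.
Since (Z/59Z)^× is cyclic of order 58, the number of elements of order d is φ(d) when d | 58 and 0 otherwise.
Since 62 ∤ 58, the count is 0.

0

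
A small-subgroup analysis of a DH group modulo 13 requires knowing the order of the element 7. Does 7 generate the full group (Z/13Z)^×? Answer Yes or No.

Yes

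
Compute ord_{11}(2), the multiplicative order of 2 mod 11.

10

By Lagrange's theorem, ord_11(2) divides φ(11) = 11 − 1 = 10 = 2 · 5.
Divisors of 10: 1, 2, 5, 10.
Evaluate successive powers at the divisors of 10:
2^1 ≡ 2
2^2 ≡ 4
2^5 ≡ 10
2^10 ≡ 1
So ord_11(2) = 10.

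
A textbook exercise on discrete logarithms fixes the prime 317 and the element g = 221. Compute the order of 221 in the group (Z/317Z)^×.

ord(221) | φ(317) = 317 − 1 = 316 = 2^2 · 79.
Divisors of 316: 1, 2, 4, 79, 158, 316.
Evaluate successive powers at the divisors of 316:
221^1 ≡ 221 (mod 317)
221^2 ≡ 23 (mod 317)
221^4 ≡ 212 (mod 317)
221^79 ≡ 1 (mod 317) ✓
So ord_317(221) = 79.

79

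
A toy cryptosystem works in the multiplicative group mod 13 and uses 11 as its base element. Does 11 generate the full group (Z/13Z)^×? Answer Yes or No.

Yes

φ(13) = 13 − 1 = 12 = 2^2 · 3.
An element g generates (Z/13Z)^× iff g^(12/q) ≢ 1 (mod 13) for each prime q ∈ {2, 3}.
11^6 ≡ 12 (mod 13)  [q = 2: ≢ 1 ✓]
11^4 ≡ 3 (mod 13)  [q = 3: ≢ 1 ✓]
Every test exponent gives a nontrivial residue, hence 11 generates the full group.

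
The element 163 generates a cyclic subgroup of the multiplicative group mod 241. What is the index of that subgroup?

1

ord(163) | φ(241) = 241 − 1 = 240 = 2^4 · 3 · 5.
Divisors of 240: 1, 2, 3, 4, 5, 6, 8, 10, 12, 15, 16, 20, 24, 30, 40, 48, 60, 80, 120, 240.
Test each divisor d:
163^1 ≡ 163
163^2 ≡ 59
163^3 ≡ 218
163^4 ≡ 107
163^5 ≡ 89
163^6 ≡ 47
163^8 ≡ 122
163^10 ≡ 209
163^12 ≡ 40
163^15 ≡ 44
163^16 ≡ 183
163^20 ≡ 60
163^24 ≡ 154
163^30 ≡ 8
163^40 ≡ 226
163^48 ≡ 98
163^60 ≡ 64
163^80 ≡ 225
163^120 ≡ 240
163^240 ≡ 1
Thus |⟨163⟩| = ord(163) = 240.
The index is φ(241) / ord(163) = 240 / 240 = 1.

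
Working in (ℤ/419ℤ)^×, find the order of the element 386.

209

Since 386 ∈ (Z/419Z)^×, its order divides φ(419) = 419 − 1 = 418 = 2 · 11 · 19.
Divisors of 418: 1, 2, 11, 19, 22, 38, 209, 418.
Compute 386^d (mod 419) for the divisors d until we hit 1:
386^1 ≡ 386
386^2 ≡ 251
386^11 ≡ 215
386^19 ≡ 334
386^22 ≡ 135
386^38 ≡ 102
386^209 ≡ 1
Hence ord(386) = 209.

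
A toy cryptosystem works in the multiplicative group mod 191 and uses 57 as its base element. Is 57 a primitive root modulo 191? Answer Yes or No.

Yes

φ(191) = 191 − 1 = 190 = 2 · 5 · 19.
Test 57^(190/q) mod 191 for each prime factor q of 190:
57^95 ≡ 190 (mod 191)  [q = 2: ≢ 1 ✓]
57^38 ≡ 184 (mod 191)  [q = 5: ≢ 1 ✓]
57^10 ≡ 32 (mod 191)  [q = 19: ≢ 1 ✓]
All checks pass, so 57 has order 190 and is a primitive root modulo 191.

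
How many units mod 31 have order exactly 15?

8

φ(31) = 31 − 1 = 30 = 2 · 3 · 5.
Since (Z/31Z)^× is cyclic of order 30, the number of elements of order d is φ(d) when d | 30 and 0 otherwise.
15 = 3 · 5 divides 30, and φ(15) = 8.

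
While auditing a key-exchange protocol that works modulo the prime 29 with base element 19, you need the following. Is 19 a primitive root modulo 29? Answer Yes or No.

Yes

φ(29) = 29 − 1 = 28 = 2^2 · 7.
Test 19^(28/q) mod 29 for each prime factor q of 28:
19^14 ≡ 28 (mod 29)  [q = 2: ≢ 1 ✓]
19^4 ≡ 24 (mod 29)  [q = 7: ≢ 1 ✓]
Every test exponent gives a nontrivial residue, hence 19 generates the full group.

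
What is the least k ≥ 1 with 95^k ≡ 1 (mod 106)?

13

By Lagrange's theorem, ord_106(95) divides φ(106) = φ(2)·φ(53) = 1·52 = 52 = 2^2 · 13.
Divisors of 52: 1, 2, 4, 13, 26, 52.
Compute 95^d (mod 106) for the divisors d until we hit 1:
95^1 ≡ 95
95^2 ≡ 15
95^4 ≡ 13
95^13 ≡ 1
So ord_106(95) = 13.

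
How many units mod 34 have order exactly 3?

0

φ(34) = φ(2)·φ(17) = 1·16 = 16 = 2^4.
(Z/34Z)^× is cyclic (|G| = 16); a cyclic group of order m has exactly φ(d) elements of each order d | m, and none otherwise.
Since 3 ∤ 16, the count is 0.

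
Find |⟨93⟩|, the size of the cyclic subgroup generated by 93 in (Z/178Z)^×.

11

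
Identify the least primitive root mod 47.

5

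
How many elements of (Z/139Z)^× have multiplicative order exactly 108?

φ(139) = 139 − 1 = 138 = 2 · 3 · 23.
(Z/139Z)^× is cyclic (|G| = 138); a cyclic group of order m has exactly φ(d) elements of each order d | m, and none otherwise.
Here 138 is not a multiple of 108, so there are no elements of order 108.

0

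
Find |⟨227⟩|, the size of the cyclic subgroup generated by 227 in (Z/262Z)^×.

Since 227 ∈ (Z/262Z)^×, its order divides φ(262) = φ(2)·φ(131) = 1·130 = 130 = 2 · 5 · 13.
Divisors of 130: 1, 2, 5, 10, 13, 26, 65, 130.
Compute 227^d (mod 262) for the divisors d until we hit 1:
227^1 ≡ 227 (mod 262)
227^2 ≡ 177 (mod 262)
227^5 ≡ 217 (mod 262)
227^10 ≡ 191 (mod 262)
227^13 ≡ 209 (mod 262)
227^26 ≡ 189 (mod 262)
227^65 ≡ 261 (mod 262)
227^130 ≡ 1 (mod 262) ✓
The smallest such exponent is 130, so the order of 227 is 130.

130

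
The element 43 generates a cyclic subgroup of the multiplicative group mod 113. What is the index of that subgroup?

ord(43) | φ(113) = 113 − 1 = 112 = 2^4 · 7.
Divisors of 112: 1, 2, 4, 7, 8, 14, 16, 28, 56, 112.
Evaluate successive powers at the divisors of 112:
43^1 ≡ 43 (mod 113)
43^2 ≡ 41 (mod 113)
43^4 ≡ 99 (mod 113)
43^7 ≡ 65 (mod 113)
43^8 ≡ 83 (mod 113)
43^14 ≡ 44 (mod 113)
43^16 ≡ 109 (mod 113)
43^28 ≡ 15 (mod 113)
43^56 ≡ 112 (mod 113)
43^112 ≡ 1 (mod 113) ✓
Thus |⟨43⟩| = ord(43) = 112.
Index = |(Z/113Z)^×| / |⟨43⟩| = 112 / 112 = 1.

1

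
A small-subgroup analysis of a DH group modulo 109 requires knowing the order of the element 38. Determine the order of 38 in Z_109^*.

9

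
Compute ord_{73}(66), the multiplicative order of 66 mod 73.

The order of 66 must divide φ(73) = 73 − 1 = 72 = 2^3 · 3^2.
Divisors of 72: 1, 2, 3, 4, 6, 8, 9, 12, 18, 24, 36, 72.
Compute 66^d (mod 73) for the divisors d until we hit 1:
66^1 ≡ 66 (mod 73)
66^2 ≡ 49 (mod 73)
66^3 ≡ 22 (mod 73)
66^4 ≡ 65 (mod 73)
66^6 ≡ 46 (mod 73)
66^8 ≡ 64 (mod 73)
66^9 ≡ 63 (mod 73)
66^12 ≡ 72 (mod 73)
66^18 ≡ 27 (mod 73)
66^24 ≡ 1 (mod 73) ✓
Therefore the multiplicative order of 66 modulo 73 is 24.

24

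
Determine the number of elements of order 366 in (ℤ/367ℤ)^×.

φ(367) = 367 − 1 = 366 = 2 · 3 · 61.
Since (Z/367Z)^× is cyclic of order 366, the number of elements of order d is φ(d) when d | 366 and 0 otherwise.
366 = 2 · 3 · 61 divides 366, and φ(366) = 120.

120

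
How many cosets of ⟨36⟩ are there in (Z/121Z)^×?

2

ord(36) | φ(121) = φ(11^2) = 11·(11−1) = 110 = 2 · 5 · 11.
Divisors of 110: 1, 2, 5, 10, 11, 22, 55, 110.
Test each divisor d:
36^1 ≡ 36 (mod 121)
36^2 ≡ 86 (mod 121)
36^5 ≡ 56 (mod 121)
36^10 ≡ 111 (mod 121)
36^11 ≡ 3 (mod 121)
36^22 ≡ 9 (mod 121)
36^55 ≡ 1 (mod 121) ✓
The order of 36 is 55, so the subgroup it generates has 55 elements.
[(Z/121Z)^× : ⟨36⟩] = 110/55 = 2.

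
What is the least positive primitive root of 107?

φ(107) = 107 − 1 = 106 = 2 · 53.
Test candidates g = 2, 3, … against the prime factors q ∈ {2, 53} of φ(107): g is a generator iff g^(106/q) ≢ 1 for every such q.
g = 2: 2^53 ≡ 106; 2^2 ≡ 4 — none is 1, so 2 is a primitive root.
Hence the least primitive root of 107 is 2.

2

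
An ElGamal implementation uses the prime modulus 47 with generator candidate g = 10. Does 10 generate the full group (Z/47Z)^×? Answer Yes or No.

Yes

φ(47) = 47 − 1 = 46 = 2 · 23.
An element g generates (Z/47Z)^× iff g^(46/q) ≢ 1 (mod 47) for each prime q ∈ {2, 23}.
10^23 ≡ 46 (mod 47)  [q = 2: ≢ 1 ✓]
10^2 ≡ 6 (mod 47)  [q = 23: ≢ 1 ✓]
Every test exponent gives a nontrivial residue, hence 10 generates the full group.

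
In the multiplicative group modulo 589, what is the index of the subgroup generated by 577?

ord(577) | φ(589) = φ(19·31) = (19−1)·(31−1) = 18·30 = 540 = 2^2 · 3^3 · 5.
Divisors of 540: 1, 2, 3, 4, 5, 6, 9, 10, 12, 15, 18, 20, 27, 30, 36, 45, 54, 60, 90, 108, 135, 180, 270, 540.
Check 577^d mod 589 for each divisor in increasing order:
577^1 ≡ 577
577^2 ≡ 144
577^3 ≡ 39
577^4 ≡ 121
577^5 ≡ 315
577^6 ≡ 343
577^9 ≡ 419
577^10 ≡ 273
577^12 ≡ 438
577^15 ≡ 1
So ord_589(577) = 15, hence |⟨577⟩| = 15.
Index = |(Z/589Z)^×| / |⟨577⟩| = 540 / 15 = 36.

36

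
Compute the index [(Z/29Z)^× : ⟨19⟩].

By Lagrange's theorem, ord_29(19) divides φ(29) = 29 − 1 = 28 = 2^2 · 7.
Divisors of 28: 1, 2, 4, 7, 14, 28.
Test each divisor d:
19^1 ≡ 19 (mod 29)
19^2 ≡ 13 (mod 29)
19^4 ≡ 24 (mod 29)
19^7 ≡ 12 (mod 29)
19^14 ≡ 28 (mod 29)
19^28 ≡ 1 (mod 29) ✓
So ord_29(19) = 28, hence |⟨19⟩| = 28.
The index is φ(29) / ord(19) = 28 / 28 = 1.

1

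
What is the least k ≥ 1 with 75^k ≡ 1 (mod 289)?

16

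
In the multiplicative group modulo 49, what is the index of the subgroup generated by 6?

3

Since 6 ∈ (Z/49Z)^×, its order divides φ(49) = φ(7^2) = 7·(7−1) = 42 = 2 · 3 · 7.
Divisors of 42: 1, 2, 3, 6, 7, 14, 21, 42.
Evaluate successive powers at the divisors of 42:
6^1 ≡ 6
6^2 ≡ 36
6^3 ≡ 20
6^6 ≡ 8
6^7 ≡ 48
6^14 ≡ 1
The order of 6 is 14, so the subgroup it generates has 14 elements.
The index is φ(49) / ord(6) = 42 / 14 = 3.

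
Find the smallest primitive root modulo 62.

φ(62) = φ(2)·φ(31) = 1·30 = 30 = 2 · 3 · 5.
Test candidates g = 2, 3, … against the prime factors q ∈ {2, 3, 5} of φ(62): g is a generator iff g^(30/q) ≢ 1 for every such q.
g = 2: gcd(2, 62) = 2 > 1, not a unit — skip.
g = 3: 3^15 ≡ 61; 3^10 ≡ 25; 3^6 ≡ 47 — none is 1, so 3 is a primitive root.
The smallest primitive root modulo 62 is 3.

3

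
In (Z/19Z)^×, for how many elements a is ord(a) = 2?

φ(19) = 19 − 1 = 18 = 2 · 3^2.
(Z/19Z)^× is cyclic (|G| = 18); a cyclic group of order m has exactly φ(d) elements of each order d | m, and none otherwise.
2 | 18, and φ(2) = 2 − 1 = 1.

1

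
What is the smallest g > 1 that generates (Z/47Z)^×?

5

φ(47) = 47 − 1 = 46 = 2 · 23.
g is a primitive root iff g^(46/q) ≢ 1 (mod 47) for each prime q ∈ {2, 23}.
g = 2: 2^23 ≡ 1 — hits 1, so not a primitive root.
g = 3: 3^23 ≡ 1 — hits 1, so not a primitive root.
g = 4: 4^23 ≡ 1 — hits 1, so not a primitive root.
g = 5: 5^23 ≡ 46; 5^2 ≡ 25 — none is 1, so 5 is a primitive root.
So 5 is the smallest generator of (Z/47Z)^×.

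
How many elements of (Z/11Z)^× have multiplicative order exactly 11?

φ(11) = 11 − 1 = 10 = 2 · 5.
(Z/11Z)^× is cyclic (|G| = 10); a cyclic group of order m has exactly φ(d) elements of each order d | m, and none otherwise.
11 does not divide 10, so no element of (Z/11Z)^× has order 11.

0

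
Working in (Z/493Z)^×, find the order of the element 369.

112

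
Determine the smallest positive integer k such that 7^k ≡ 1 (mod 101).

100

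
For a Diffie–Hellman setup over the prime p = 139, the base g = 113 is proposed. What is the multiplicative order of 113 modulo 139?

The order of 113 must divide φ(139) = 139 − 1 = 138 = 2 · 3 · 23.
Divisors of 138: 1, 2, 3, 6, 23, 46, 69, 138.
Test each divisor d:
113^1 ≡ 113
113^2 ≡ 120
113^3 ≡ 77
113^6 ≡ 91
113^23 ≡ 96
113^46 ≡ 42
113^69 ≡ 1
The smallest such exponent is 69, so the order of 113 is 69.

69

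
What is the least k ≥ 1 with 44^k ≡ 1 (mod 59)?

58

ord(44) | φ(59) = 59 − 1 = 58 = 2 · 29.
Divisors of 58: 1, 2, 29, 58.
Evaluate successive powers at the divisors of 58:
44^1 ≡ 44 (mod 59)
44^2 ≡ 48 (mod 59)
44^29 ≡ 58 (mod 59)
44^58 ≡ 1 (mod 59) ✓
The smallest such exponent is 58, so the order of 44 is 58.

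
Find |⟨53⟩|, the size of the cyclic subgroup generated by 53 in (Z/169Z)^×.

13

Since 53 ∈ (Z/169Z)^×, its order divides φ(169) = φ(13^2) = 13·(13−1) = 156 = 2^2 · 3 · 13.
Divisors of 156: 1, 2, 3, 4, 6, 12, 13, 26, 39, 52, 78, 156.
Test each divisor d:
53^1 ≡ 53
53^2 ≡ 105
53^3 ≡ 157
53^4 ≡ 40
53^6 ≡ 144
53^12 ≡ 118
53^13 ≡ 1
The smallest such exponent is 13, so the order of 53 is 13.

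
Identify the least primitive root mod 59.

2

φ(59) = 59 − 1 = 58 = 2 · 29.
Test candidates g = 2, 3, … against the prime factors q ∈ {2, 29} of φ(59): g is a generator iff g^(58/q) ≢ 1 for every such q.
g = 2: 2^29 ≡ 58; 2^2 ≡ 4 — none is 1, so 2 is a primitive root.
So 2 is the smallest generator of (Z/59Z)^×.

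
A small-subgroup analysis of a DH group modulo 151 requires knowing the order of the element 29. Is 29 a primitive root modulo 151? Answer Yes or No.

No

φ(151) = 151 − 1 = 150 = 2 · 3 · 5^2.
An element g generates (Z/151Z)^× iff g^(150/q) ≢ 1 (mod 151) for each prime q ∈ {2, 3, 5}.
29^75 ≡ 1 (mod 151)  [q = 2: ≡ 1 ✗]
29^50 ≡ 1 (mod 151)  [q = 3: ≡ 1 ✗]
29^30 ≡ 64 (mod 151)  [q = 5: ≢ 1 ✓]
Since 29^75 ≡ 1, the order of 29 divides 75 < 150, so 29 is not a primitive root.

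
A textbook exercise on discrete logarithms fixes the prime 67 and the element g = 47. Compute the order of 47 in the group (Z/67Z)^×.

33

By Lagrange's theorem, ord_67(47) divides φ(67) = 67 − 1 = 66 = 2 · 3 · 11.
Divisors of 66: 1, 2, 3, 6, 11, 22, 33, 66.
Evaluate successive powers at the divisors of 66:
47^1 ≡ 47 (mod 67)
47^2 ≡ 65 (mod 67)
47^3 ≡ 40 (mod 67)
47^6 ≡ 59 (mod 67)
47^11 ≡ 37 (mod 67)
47^22 ≡ 29 (mod 67)
47^33 ≡ 1 (mod 67) ✓
So ord_67(47) = 33.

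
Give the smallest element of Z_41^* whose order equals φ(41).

6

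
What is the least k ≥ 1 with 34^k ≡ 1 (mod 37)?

9

ord(34) | φ(37) = 37 − 1 = 36 = 2^2 · 3^2.
Divisors of 36: 1, 2, 3, 4, 6, 9, 12, 18, 36.
Evaluate successive powers at the divisors of 36:
34^1 ≡ 34 (mod 37)
34^2 ≡ 9 (mod 37)
34^3 ≡ 10 (mod 37)
34^4 ≡ 7 (mod 37)
34^6 ≡ 26 (mod 37)
34^9 ≡ 1 (mod 37) ✓
So ord_37(34) = 9.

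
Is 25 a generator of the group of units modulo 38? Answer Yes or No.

No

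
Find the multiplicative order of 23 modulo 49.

21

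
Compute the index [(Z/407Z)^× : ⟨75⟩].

72

By Lagrange's theorem, ord_407(75) divides φ(407) = φ(11·37) = (11−1)·(37−1) = 10·36 = 360 = 2^3 · 3^2 · 5.
Divisors of 360: 1, 2, 3, 4, 5, 6, 8, 9, 10, 12, 15, 18, 20, 24, 30, 36, 40, 45, 60, 72, 90, 120, 180, 360.
Compute 75^d (mod 407) for the divisors d until we hit 1:
75^1 ≡ 75
75^2 ≡ 334
75^3 ≡ 223
75^4 ≡ 38
75^5 ≡ 1
Thus |⟨75⟩| = ord(75) = 5.
The index is φ(407) / ord(75) = 360 / 5 = 72.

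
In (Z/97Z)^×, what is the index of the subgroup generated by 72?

2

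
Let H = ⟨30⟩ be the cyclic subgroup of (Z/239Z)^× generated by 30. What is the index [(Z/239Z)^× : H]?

Since 30 ∈ (Z/239Z)^×, its order divides φ(239) = 239 − 1 = 238 = 2 · 7 · 17.
Divisors of 238: 1, 2, 7, 14, 17, 34, 119, 238.
Check 30^d mod 239 for each divisor in increasing order:
30^1 ≡ 30 (mod 239)
30^2 ≡ 183 (mod 239)
30^7 ≡ 36 (mod 239)
30^14 ≡ 101 (mod 239)
30^17 ≡ 10 (mod 239)
30^34 ≡ 100 (mod 239)
30^119 ≡ 1 (mod 239) ✓
So ord_239(30) = 119, hence |⟨30⟩| = 119.
The index is φ(239) / ord(30) = 238 / 119 = 2.

2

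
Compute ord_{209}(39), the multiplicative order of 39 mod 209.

Since 39 ∈ (Z/209Z)^×, its order divides φ(209) = φ(11·19) = (11−1)·(19−1) = 10·18 = 180 = 2^2 · 3^2 · 5.
Divisors of 180: 1, 2, 3, 4, 5, 6, 9, 10, 12, 15, 18, 20, 30, 36, 45, 60, 90, 180.
Test each divisor d:
39^1 ≡ 39 (mod 209)
39^2 ≡ 58 (mod 209)
39^3 ≡ 172 (mod 209)
39^4 ≡ 20 (mod 209)
39^5 ≡ 153 (mod 209)
39^6 ≡ 115 (mod 209)
39^9 ≡ 134 (mod 209)
39^10 ≡ 1 (mod 209) ✓
Hence ord(39) = 10.

10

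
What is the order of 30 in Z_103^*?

17

ord(30) | φ(103) = 103 − 1 = 102 = 2 · 3 · 17.
Divisors of 102: 1, 2, 3, 6, 17, 34, 51, 102.
Evaluate successive powers at the divisors of 102:
30^1 ≡ 30
30^2 ≡ 76
30^3 ≡ 14
30^6 ≡ 93
30^17 ≡ 1
So ord_103(30) = 17.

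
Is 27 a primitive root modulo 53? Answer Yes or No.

Yes

φ(53) = 53 − 1 = 52 = 2^2 · 13.
It suffices to check that the order of 27 is not a proper divisor of 52: compute 27^(52/q) for q ∈ {2, 13}.
27^26 ≡ 52 (mod 53)  [q = 2: ≢ 1 ✓]
27^4 ≡ 10 (mod 53)  [q = 13: ≢ 1 ✓]
None equal 1, so ord_53(27) = 52: 27 is a primitive root.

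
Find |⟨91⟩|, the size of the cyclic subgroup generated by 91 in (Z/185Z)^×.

36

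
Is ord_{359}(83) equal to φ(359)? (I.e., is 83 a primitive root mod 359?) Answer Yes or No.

φ(359) = 359 − 1 = 358 = 2 · 179.
An element g generates (Z/359Z)^× iff g^(358/q) ≢ 1 (mod 359) for each prime q ∈ {2, 179}.
83^179 ≡ 358 (mod 359)  [q = 2: ≢ 1 ✓]
83^2 ≡ 68 (mod 359)  [q = 179: ≢ 1 ✓]
None equal 1, so ord_359(83) = 358: 83 is a primitive root.

Yes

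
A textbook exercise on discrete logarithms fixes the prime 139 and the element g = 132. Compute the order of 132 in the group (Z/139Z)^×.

Since 132 ∈ (Z/139Z)^×, its order divides φ(139) = 139 − 1 = 138 = 2 · 3 · 23.
Divisors of 138: 1, 2, 3, 6, 23, 46, 69, 138.
Check 132^d mod 139 for each divisor in increasing order:
132^1 ≡ 132 (mod 139)
132^2 ≡ 49 (mod 139)
132^3 ≡ 74 (mod 139)
132^6 ≡ 55 (mod 139)
132^23 ≡ 43 (mod 139)
132^46 ≡ 42 (mod 139)
132^69 ≡ 138 (mod 139)
132^138 ≡ 1 (mod 139) ✓
Hence ord(132) = 138.

138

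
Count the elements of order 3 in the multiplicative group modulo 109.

2

φ(109) = 109 − 1 = 108 = 2^2 · 3^3.
(Z/109Z)^× is cyclic (|G| = 108); a cyclic group of order m has exactly φ(d) elements of each order d | m, and none otherwise.
3 | 108, and φ(3) = 3 − 1 = 2.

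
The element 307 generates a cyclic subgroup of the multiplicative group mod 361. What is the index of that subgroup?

19

ord(307) | φ(361) = φ(19^2) = 19·(19−1) = 342 = 2 · 3^2 · 19.
Divisors of 342: 1, 2, 3, 6, 9, 18, 19, 38, 57, 114, 171, 342.
Check 307^d mod 361 for each divisor in increasing order:
307^1 ≡ 307 (mod 361)
307^2 ≡ 28 (mod 361)
307^3 ≡ 293 (mod 361)
307^6 ≡ 292 (mod 361)
307^9 ≡ 360 (mod 361)
307^18 ≡ 1 (mod 361) ✓
Thus |⟨307⟩| = ord(307) = 18.
Index = |(Z/361Z)^×| / |⟨307⟩| = 342 / 18 = 19.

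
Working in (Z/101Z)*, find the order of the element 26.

The order of 26 must divide φ(101) = 101 − 1 = 100 = 2^2 · 5^2.
Divisors of 100: 1, 2, 4, 5, 10, 20, 25, 50, 100.
Evaluate successive powers at the divisors of 100:
26^1 ≡ 26 (mod 101)
26^2 ≡ 70 (mod 101)
26^4 ≡ 52 (mod 101)
26^5 ≡ 39 (mod 101)
26^10 ≡ 6 (mod 101)
26^20 ≡ 36 (mod 101)
26^25 ≡ 91 (mod 101)
26^50 ≡ 100 (mod 101)
26^100 ≡ 1 (mod 101) ✓
So ord_101(26) = 100.

100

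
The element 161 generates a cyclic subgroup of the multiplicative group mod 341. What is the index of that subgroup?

The order of 161 must divide φ(341) = φ(11·31) = (11−1)·(31−1) = 10·30 = 300 = 2^2 · 3 · 5^2.
Divisors of 300: 1, 2, 3, 4, 5, 6, 10, 12, 15, 20, 25, 30, 50, 60, 75, 100, 150, 300.
Test each divisor d:
161^1 ≡ 161 (mod 341)
161^2 ≡ 5 (mod 341)
161^3 ≡ 123 (mod 341)
161^4 ≡ 25 (mod 341)
161^5 ≡ 274 (mod 341)
161^6 ≡ 125 (mod 341)
161^10 ≡ 56 (mod 341)
161^12 ≡ 280 (mod 341)
161^15 ≡ 340 (mod 341)
161^20 ≡ 67 (mod 341)
161^25 ≡ 285 (mod 341)
161^30 ≡ 1 (mod 341) ✓
The order of 161 is 30, so the subgroup it generates has 30 elements.
[(Z/341Z)^× : ⟨161⟩] = 300/30 = 10.

10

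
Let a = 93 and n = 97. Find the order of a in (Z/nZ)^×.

24

By Lagrange's theorem, ord_97(93) divides φ(97) = 97 − 1 = 96 = 2^5 · 3.
Divisors of 96: 1, 2, 3, 4, 6, 8, 12, 16, 24, 32, 48, 96.
Check 93^d mod 97 for each divisor in increasing order:
93^1 ≡ 93 (mod 97)
93^2 ≡ 16 (mod 97)
93^3 ≡ 33 (mod 97)
93^4 ≡ 62 (mod 97)
93^6 ≡ 22 (mod 97)
93^8 ≡ 61 (mod 97)
93^12 ≡ 96 (mod 97)
93^16 ≡ 35 (mod 97)
93^24 ≡ 1 (mod 97) ✓
So ord_97(93) = 24.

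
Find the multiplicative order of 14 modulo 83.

82

Since 14 ∈ (Z/83Z)^×, its order divides φ(83) = 83 − 1 = 82 = 2 · 41.
Divisors of 82: 1, 2, 41, 82.
Check 14^d mod 83 for each divisor in increasing order:
14^1 ≡ 14 (mod 83)
14^2 ≡ 30 (mod 83)
14^41 ≡ 82 (mod 83)
14^82 ≡ 1 (mod 83) ✓
Therefore the multiplicative order of 14 modulo 83 is 82.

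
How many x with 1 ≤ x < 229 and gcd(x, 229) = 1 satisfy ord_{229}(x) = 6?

φ(229) = 229 − 1 = 228 = 2^2 · 3 · 19.
(Z/229Z)^× is cyclic (|G| = 228); a cyclic group of order m has exactly φ(d) elements of each order d | m, and none otherwise.
6 = 2 · 3 divides 228, and φ(6) = 2.

2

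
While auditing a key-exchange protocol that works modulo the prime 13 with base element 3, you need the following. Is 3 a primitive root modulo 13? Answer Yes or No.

No

φ(13) = 13 − 1 = 12 = 2^2 · 3.
3 is a primitive root mod 13 iff 3^(φ(13)/q) ≢ 1 for every prime q | φ(13), i.e. q ∈ {2, 3}.
3^6 ≡ 1 (mod 13)  [q = 2: ≡ 1 ✗]
3^4 ≡ 3 (mod 13)  [q = 3: ≢ 1 ✓]
Since 3^6 ≡ 1, the order of 3 divides 6 < 12, so 3 is not a primitive root.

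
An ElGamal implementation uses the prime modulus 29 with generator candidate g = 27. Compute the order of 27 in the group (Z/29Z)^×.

28

ord(27) | φ(29) = 29 − 1 = 28 = 2^2 · 7.
Divisors of 28: 1, 2, 4, 7, 14, 28.
Check 27^d mod 29 for each divisor in increasing order:
27^1 ≡ 27
27^2 ≡ 4
27^4 ≡ 16
27^7 ≡ 17
27^14 ≡ 28
27^28 ≡ 1
Therefore the multiplicative order of 27 modulo 29 is 28.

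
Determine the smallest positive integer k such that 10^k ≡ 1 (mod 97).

Since 10 ∈ (Z/97Z)^×, its order divides φ(97) = 97 − 1 = 96 = 2^5 · 3.
Divisors of 96: 1, 2, 3, 4, 6, 8, 12, 16, 24, 32, 48, 96.
Compute 10^d (mod 97) for the divisors d until we hit 1:
10^1 ≡ 10 (mod 97)
10^2 ≡ 3 (mod 97)
10^3 ≡ 30 (mod 97)
10^4 ≡ 9 (mod 97)
10^6 ≡ 27 (mod 97)
10^8 ≡ 81 (mod 97)
10^12 ≡ 50 (mod 97)
10^16 ≡ 62 (mod 97)
10^24 ≡ 75 (mod 97)
10^32 ≡ 61 (mod 97)
10^48 ≡ 96 (mod 97)
10^96 ≡ 1 (mod 97) ✓
Hence ord(10) = 96.

96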